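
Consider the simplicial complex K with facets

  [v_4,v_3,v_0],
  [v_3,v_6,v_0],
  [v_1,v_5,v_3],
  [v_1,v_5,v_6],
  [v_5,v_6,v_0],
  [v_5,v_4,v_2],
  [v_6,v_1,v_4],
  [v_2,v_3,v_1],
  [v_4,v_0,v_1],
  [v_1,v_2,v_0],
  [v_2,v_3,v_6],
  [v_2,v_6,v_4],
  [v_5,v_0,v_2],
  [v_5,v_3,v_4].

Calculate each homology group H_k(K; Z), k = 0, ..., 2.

H_0 ≅ Z,  H_1 ≅ Z^2,  H_2 ≅ Z.

Fix the vertex order v_0 < v_1 < v_2 < v_3 < v_4 < v_5 < v_6 and write every simplex with vertices in increasing order. Then dim K = 2 and the simplices of K are:

  0-simplices (7): [v_0], [v_1], [v_2], [v_3], [v_4], [v_5], [v_6]
  1-simplices (21): (21 of them)
  2-simplices (14): (14 of them)

giving chain groups C_0 ≅ Z^7, C_1 ≅ Z^21, C_2 ≅ Z^14.

∂_1: C_1 → C_0 sends each edge [p,q] (with p < q) to q − p. For instance
  ∂[v_1,v_4] = [v_4] − [v_1].
The 7×21 boundary matrix has rank 6 and Smith normal form diag(1,1,1,1,1,1).

Boundary ∂_2: C_2 → C_1 maps a triangle to the signed sum of its edges. For instance
  ∂[v_0,v_1,v_4] = [v_1,v_4] − [v_0,v_4] + [v_0,v_1],
  ∂[v_0,v_2,v_5] = [v_2,v_5] − [v_0,v_5] + [v_0,v_2].
As a 21×14 matrix over Z this has rank 13, with invariant factors (1,1,1,1,1,1,1,1,1,1,1,1,1).

Now H_k = ker ∂_k / im ∂_{k+1}, so:

  H_0: rank C_0 − rank ∂_1 = 7 − 6 = 1, and the invariant factors of ∂_1 are all 1, so H_0 ≅ Z.
  H_1: rank ker ∂_1 − rank ∂_2 = (21 − 6) − 13 = 2, and the invariant factors of ∂_2 are all 1, so H_1 ≅ Z^2.
  H_2: rank ker ∂_2 − rank ∂_3 = (14 − 13) − 0 = 1, and there is no ∂_3, so H_2 ≅ Z.

(K is a triangulation of the torus T^2.)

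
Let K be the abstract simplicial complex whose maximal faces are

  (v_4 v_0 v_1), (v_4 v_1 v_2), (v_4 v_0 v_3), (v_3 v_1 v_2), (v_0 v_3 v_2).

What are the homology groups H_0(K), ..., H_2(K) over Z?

Take the total order v_0 < v_1 < v_2 < v_3 < v_4 on the vertex set. Then K (dimension 2) consists of the simplices:

  0-simplices (5): [v_0], [v_1], [v_2], [v_3], [v_4]
  1-simplices (10): [v_0,v_1], [v_0,v_2], [v_0,v_3], [v_0,v_4], [v_1,v_2], [v_1,v_3], [v_1,v_4], [v_2,v_3], [v_2,v_4], [v_3,v_4]
  2-simplices (5): [v_0,v_1,v_4], [v_0,v_2,v_3], [v_0,v_3,v_4], [v_1,v_2,v_3], [v_1,v_2,v_4]

so the chain groups are C_0 ≅ Z^5, C_1 ≅ Z^10, C_2 ≅ Z^5.

Boundary ∂_1: C_1 → C_0 maps an edge to its endpoints' difference, ∂[p,q] = q − p. For instance
  ∂[v_3,v_4] = [v_4] − [v_3].
This gives a 5×10 integer matrix of rank 4; reducing to Smith normal form yields diagonal entries (1,1,1,1).

Boundary ∂_2: C_2 → C_1 maps a triangle to the signed sum of its edges. For instance
  ∂[v_1,v_2,v_3] = [v_2,v_3] − [v_1,v_3] + [v_1,v_2],
  ∂[v_0,v_3,v_4] = [v_3,v_4] − [v_0,v_4] + [v_0,v_3].
This gives a 10×5 integer matrix of rank 5; reducing to Smith normal form yields diagonal entries (1,1,1,1,1).

Computing H_k = (kernel of ∂_k) / (image of ∂_{k+1}):

  H_0: rank C_0 − rank ∂_1 = 5 − 4 = 1, and the invariant factors of ∂_1 are all 1, so H_0 ≅ Z.
  H_1: rank ker ∂_1 − rank ∂_2 = (10 − 4) − 5 = 1, and the invariant factors of ∂_2 are all 1, so H_1 ≅ Z.
  H_2: rank ker ∂_2 − rank ∂_3 = (5 − 5) − 0 = 0, and there is no ∂_3, so H_2 ≅ 0.

H_0 = Z,  H_1 = Z,  H_2 = 0.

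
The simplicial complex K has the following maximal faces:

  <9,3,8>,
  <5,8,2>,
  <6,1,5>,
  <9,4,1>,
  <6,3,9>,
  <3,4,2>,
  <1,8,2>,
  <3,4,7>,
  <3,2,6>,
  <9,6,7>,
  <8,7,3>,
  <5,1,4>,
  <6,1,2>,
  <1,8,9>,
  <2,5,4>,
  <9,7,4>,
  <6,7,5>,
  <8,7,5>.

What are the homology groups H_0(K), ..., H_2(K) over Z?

H_0 ≅ Z,  H_1 ≅ Z ⊕ Z/2,  H_2 = 0.

Take the total order 1 < 2 < 3 < 4 < 5 < 6 < 7 < 8 < 9 on the vertex set. Then K (dimension 2) consists of the simplices:

  0-simplices (9): [1], [2], [3], [4], [5], [6], [7], [8], [9]
  1-simplices (27): (27 of them)
  2-simplices (18): [1,2,6], [1,2,8], [1,4,5], [1,4,9], [1,5,6], [1,8,9], [2,3,4], [2,3,6], [2,4,5], [2,5,8], [3,4,7], [3,6,9], [3,7,8], [3,8,9], [4,7,9], [5,6,7], [5,7,8], [6,7,9]

Hence C_0 ≅ Z^9, C_1 ≅ Z^27, C_2 ≅ Z^18.

∂_1: C_1 → C_0 sends each edge [p,q] (with p < q) to q − p.
As a 9×27 matrix over Z this has rank 8, with invariant factors (1,1,1,1,1,1,1,1).

∂_2: C_2 → C_1 acts by ∂[p,q,r] = [q,r] − [p,r] + [p,q]. For instance
  ∂[3,7,8] = [7,8] − [3,8] + [3,7],
  ∂[2,5,8] = [5,8] − [2,8] + [2,5].
As a 27×18 matrix over Z this has rank 18, with invariant factors (1,1,1,1,1,1,1,1,1,1,1,1,1,1,1,1,1,2).

Computing H_k = (kernel of ∂_k) / (image of ∂_{k+1}):

  H_0: rank C_0 − rank ∂_1 = 9 − 8 = 1, and the invariant factors of ∂_1 are all 1, so H_0 ≅ Z.
  H_1: rank ker ∂_1 − rank ∂_2 = (27 − 8) − 18 = 1, and ∂_2 has invariant factor 2 > 1, so H_1 ≅ Z ⊕ Z/2.
  H_2: rank ker ∂_2 − rank ∂_3 = (18 − 18) − 0 = 0, and there is no ∂_3, so H_2 ≅ 0.

As a check, the Euler characteristic is 9 − 27 + 18 = 0, which agrees with 1 − 1 + 0 = 0.
(K is a triangulation of the Klein bottle.)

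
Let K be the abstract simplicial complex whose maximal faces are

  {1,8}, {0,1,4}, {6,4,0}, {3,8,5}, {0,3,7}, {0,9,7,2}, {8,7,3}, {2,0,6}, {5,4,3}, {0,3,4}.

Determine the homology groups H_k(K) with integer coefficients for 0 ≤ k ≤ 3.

H_0 = Z,  H_1 = Z,  H_2 = 0,  H_3 = 0.

We work with the vertex ordering 0 < 1 < 2 < 3 < 4 < 5 < 6 < 7 < 8 < 9. The simplices of K, each written with vertices in increasing order, are:

  0-simplices (10): [0], [1], [2], [3], [4], [5], [6], [7], [8], [9]
  1-simplices (21): [0,1], [0,2], [0,3], [0,4], [0,6], [0,7], [0,9], [1,4], [1,8], [2,6], [2,7], [2,9], [3,4], [3,5], [3,7], [3,8], [4,5], [4,6], [5,8], [7,8], [7,9]
  2-simplices (12): [0,1,4], [0,2,6], [0,2,7], [0,2,9], [0,3,4], [0,3,7], [0,4,6], [0,7,9], [2,7,9], [3,4,5], [3,5,8], [3,7,8]
  3-simplices (1): [0,2,7,9]

Hence C_0 ≅ Z^10, C_1 ≅ Z^21, C_2 ≅ Z^12, C_3 ≅ Z^1.

∂_1: C_1 → C_0 is given by ∂[p,q] = [q] − [p].
As a 10×21 matrix over Z this has rank 9, with invariant factors (1,1,1,1,1,1,1,1,1).

∂_2: C_2 → C_1 sends each 2-simplex [p,q,r] to [q,r] − [p,r] + [p,q]. For instance
  ∂[3,7,8] = [7,8] − [3,8] + [3,7],
  ∂[0,4,6] = [4,6] − [0,6] + [0,4].
As a 21×12 matrix over Z this has rank 11, with invariant factors (1,1,1,1,1,1,1,1,1,1,1).

The boundary map ∂_3: C_3 → C_2 sends each 3-simplex σ to the alternating sum Σ_i (−1)^i (σ with its i-th vertex removed). For instance
  ∂[0,2,7,9] = [2,7,9] − [0,7,9] + [0,2,9] − [0,2,7].
As a 12×1 matrix over Z this has rank 1, with invariant factors (1).

Reading off H_k = ker ∂_k / im ∂_{k+1}:

  H_0: rank C_0 − rank ∂_1 = 10 − 9 = 1, and the invariant factors of ∂_1 are all 1, so H_0 ≅ Z.
  H_1: rank ker ∂_1 − rank ∂_2 = (21 − 9) − 11 = 1, and the invariant factors of ∂_2 are all 1, so H_1 ≅ Z.
  H_2: rank ker ∂_2 − rank ∂_3 = (12 − 11) − 1 = 0, and the invariant factors of ∂_3 are all 1, so H_2 ≅ 0.
  H_3: rank ker ∂_3 − rank ∂_4 = (1 − 1) − 0 = 0, and there is no ∂_4, so H_3 ≅ 0.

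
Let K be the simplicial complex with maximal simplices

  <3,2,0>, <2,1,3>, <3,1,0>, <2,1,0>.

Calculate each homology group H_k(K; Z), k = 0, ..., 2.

Fix the vertex order 0 < 1 < 2 < 3 and write every simplex with vertices in increasing order. Then dim K = 2 and the simplices of K are:

  0-simplices (4): [0], [1], [2], [3]
  1-simplices (6): [0,1], [0,2], [0,3], [1,2], [1,3], [2,3]
  2-simplices (4): [0,1,2], [0,1,3], [0,2,3], [1,2,3]

so the chain groups are C_0 ≅ Z^4, C_1 ≅ Z^6, C_2 ≅ Z^4.

The boundary map ∂_1: C_1 → C_0 maps an edge to its endpoints' difference, ∂[p,q] = q − p. For instance
  ∂[1,3] = [3] − [1].
The 4×6 boundary matrix has rank 3 and Smith normal form diag(1,1,1).

Boundary ∂_2: C_2 → C_1 sends each 2-simplex [p,q,r] to [q,r] − [p,r] + [p,q]. For instance
  ∂[0,1,3] = [1,3] − [0,3] + [0,1],
  ∂[0,1,2] = [1,2] − [0,2] + [0,1].
The 6×4 boundary matrix has rank 3 and Smith normal form diag(1,1,1).

Computing H_k = (kernel of ∂_k) / (image of ∂_{k+1}):

  H_0: rank C_0 − rank ∂_1 = 4 − 3 = 1, and the invariant factors of ∂_1 are all 1, so H_0 = Z.
  H_1: rank ker ∂_1 − rank ∂_2 = (6 − 3) − 3 = 0, and the invariant factors of ∂_2 are all 1, so H_1 = 0.
  H_2: rank ker ∂_2 − rank ∂_3 = (4 − 3) − 0 = 1, and there is no ∂_3, so H_2 = Z.

H_0 = Z,  H_1 = 0,  H_2 = Z.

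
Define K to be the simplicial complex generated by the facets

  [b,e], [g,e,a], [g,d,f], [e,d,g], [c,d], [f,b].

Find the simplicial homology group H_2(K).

H_2 ≅ 0.

Take the total order a < b < c < d < e < f < g on the vertex set. Then K (dimension 2) consists of the simplices:

  0-simplices (7): a, b, c, d, e, f, g
  1-simplices (10): ae, ag, be, bf, cd, de, df, dg, eg, fg
  2-simplices (3): aeg, deg, dfg

so the chain groups are C_0 ≅ Z^7, C_1 ≅ Z^10, C_2 ≅ Z^3.

The boundary map ∂_1: C_1 → C_0 sends each edge [p,q] (with p < q) to q − p.
The resulting 7×10 matrix has rank 6, and its Smith normal form has invariant factors (1,1,1,1,1,1).

Boundary ∂_2: C_2 → C_1 maps a triangle to the signed sum of its edges. For instance
  ∂aeg = eg − ag + ae,
  ∂deg = eg − dg + de.
This gives a 10×3 integer matrix of rank 3; reducing to Smith normal form yields diagonal entries (1,1,1).

Reading off H_k = ker ∂_k / im ∂_{k+1}:

  H_2: rank ker ∂_2 − rank ∂_3 = (3 − 3) − 0 = 0, and there is no ∂_3, so H_2 ≅ 0.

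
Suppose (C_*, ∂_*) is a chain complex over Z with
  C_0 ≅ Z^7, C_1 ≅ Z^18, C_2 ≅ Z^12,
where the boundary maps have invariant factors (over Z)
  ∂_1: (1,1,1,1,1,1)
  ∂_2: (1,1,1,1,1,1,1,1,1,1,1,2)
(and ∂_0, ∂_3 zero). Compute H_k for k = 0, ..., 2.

H_0: b_0 = 7 − 0 − 6 = 1; torsion from ∂_1 factors > 1: none. So H_0 = Z.
H_1: b_1 = 18 − 6 − 12 = 0; torsion from ∂_2 factors > 1: [2]. So H_1 = Z/2.
H_2: b_2 = 12 − 12 − 0 = 0; torsion from ∂_3 factors > 1: none. So H_2 = 0.

H_0 = Z,  H_1 = Z/2,  H_2 = 0.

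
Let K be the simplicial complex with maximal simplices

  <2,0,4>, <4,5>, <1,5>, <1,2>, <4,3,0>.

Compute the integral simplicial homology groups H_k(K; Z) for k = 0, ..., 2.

Fix the vertex order 0 < 1 < 2 < 3 < 4 < 5 and write every simplex with vertices in increasing order. Then dim K = 2 and the simplices of K are:

  0-simplices (6): [0], [1], [2], [3], [4], [5]
  1-simplices (8): [0,2], [0,3], [0,4], [1,2], [1,5], [2,4], [3,4], [4,5]
  2-simplices (2): [0,2,4], [0,3,4]

so the chain groups are C_0 ≅ Z^6, C_1 ≅ Z^8, C_2 ≅ Z^2.

∂_1: C_1 → C_0 is given by ∂[p,q] = [q] − [p].
The 6×8 boundary matrix has rank 5 and Smith normal form diag(1,1,1,1,1).

Boundary ∂_2: C_2 → C_1 acts by ∂[p,q,r] = [q,r] − [p,r] + [p,q]. For instance
  ∂[0,2,4] = [2,4] − [0,4] + [0,2],
  ∂[0,3,4] = [3,4] − [0,4] + [0,3].
This gives a 8×2 integer matrix of rank 2; reducing to Smith normal form yields diagonal entries (1,1).

Reading off H_k = ker ∂_k / im ∂_{k+1}:

  H_0: rank C_0 − rank ∂_1 = 6 − 5 = 1, and the invariant factors of ∂_1 are all 1, so H_0 ≅ Z.
  H_1: rank ker ∂_1 − rank ∂_2 = (8 − 5) − 2 = 1, and the invariant factors of ∂_2 are all 1, so H_1 ≅ Z.
  H_2: rank ker ∂_2 − rank ∂_3 = (2 − 2) − 0 = 0, and there is no ∂_3, so H_2 ≅ 0.

H_0 = Z,  H_1 = Z,  H_2 = 0.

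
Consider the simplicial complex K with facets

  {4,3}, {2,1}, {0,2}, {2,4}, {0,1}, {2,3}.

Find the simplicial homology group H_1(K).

H_1 ≅ Z^2.

Order the vertices as 0 < 1 < 2 < 3 < 4. Listing each simplex with vertices in this order, K has dimension 1 with simplices:

  0-simplices (5): [0], [1], [2], [3], [4]
  1-simplices (6): [0,1], [0,2], [1,2], [2,3], [2,4], [3,4]

giving chain groups C_0 ≅ Z^5, C_1 ≅ Z^6.

∂_1: C_1 → C_0 is given by ∂[p,q] = [q] − [p].
As a 5×6 matrix over Z this has rank 4, with invariant factors (1,1,1,1).

Reading off H_k = ker ∂_k / im ∂_{k+1}:

  H_1: rank ker ∂_1 − rank ∂_2 = (6 − 4) − 0 = 2, and there is no ∂_2, so H_1 ≅ Z^2.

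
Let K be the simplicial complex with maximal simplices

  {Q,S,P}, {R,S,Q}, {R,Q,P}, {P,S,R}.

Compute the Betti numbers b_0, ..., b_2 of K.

Take the total order P < Q < R < S on the vertex set. Then K (dimension 2) consists of the simplices:

  0-simplices (4): P, Q, R, S
  1-simplices (6): PQ, PR, PS, QR, QS, RS
  2-simplices (4): PQR, PQS, PRS, QRS

so the chain groups are C_0 ≅ Z^4, C_1 ≅ Z^6, C_2 ≅ Z^4.

∂_1: C_1 → C_0 is given by ∂[p,q] = [q] − [p]. For instance
  ∂PR = R − P.
The 4×6 boundary matrix has rank 3 and Smith normal form diag(1,1,1).

Boundary ∂_2: C_2 → C_1 acts by ∂[p,q,r] = [q,r] − [p,r] + [p,q]. For instance
  ∂PRS = RS − PS + PR,
  ∂PQR = QR − PR + PQ.
The 6×4 boundary matrix has rank 3 and Smith normal form diag(1,1,1).

Reading off H_k = ker ∂_k / im ∂_{k+1}:

  H_0: rank C_0 − rank ∂_1 = 4 − 3 = 1, and the invariant factors of ∂_1 are all 1, so H_0 = Z.
  H_1: rank ker ∂_1 − rank ∂_2 = (6 − 3) − 3 = 0, and the invariant factors of ∂_2 are all 1, so H_1 = 0.
  H_2: rank ker ∂_2 − rank ∂_3 = (4 − 3) − 0 = 1, and there is no ∂_3, so H_2 = Z.

As a check, the Euler characteristic is 4 − 6 + 4 = 2, which agrees with 1 − 0 + 1 = 2.
(K is a triangulation of the 2-sphere S^2.)

Hence the Betti numbers are b_0 = 1, b_1 = 0, b_2 = 1.

b_0 = 1, b_1 = 0, b_2 = 1.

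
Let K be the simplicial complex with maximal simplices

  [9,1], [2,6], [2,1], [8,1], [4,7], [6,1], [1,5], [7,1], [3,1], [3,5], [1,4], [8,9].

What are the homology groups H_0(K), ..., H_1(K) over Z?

K has 9 vertices, 12 edges.
rank ∂_0 = 0, rank ∂_1 = 8 ⇒ b_0 = 9 − 0 − 8 = 1; all invariant factors of ∂_1 are 1 so no torsion. So H_0 ≅ Z.
rank ∂_1 = 8, rank ∂_2 = 0 ⇒ b_1 = 12 − 8 − 0 = 4. So H_1 ≅ Z^4.

H_0 = Z,  H_1 = Z^4.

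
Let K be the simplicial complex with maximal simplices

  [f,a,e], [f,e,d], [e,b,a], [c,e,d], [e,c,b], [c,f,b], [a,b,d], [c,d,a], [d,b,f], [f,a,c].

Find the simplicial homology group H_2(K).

H_2 ≅ 0.

Order the vertices as a < b < c < d < e < f. Listing each simplex with vertices in this order, K has dimension 2 with simplices:

  0-simplices (6): a, b, c, d, e, f
  1-simplices (15): ab, ac, ad, ae, af, bc, bd, be, bf, cd, ce, cf, de, df, ef
  2-simplices (10): abd, abe, acd, acf, aef, bce, bcf, bdf, cde, def

giving chain groups C_0 ≅ Z^6, C_1 ≅ Z^15, C_2 ≅ Z^10.

The boundary map ∂_1: C_1 → C_0 sends each edge [p,q] (with p < q) to q − p. For instance
  ∂ad = d − a.
The resulting 6×15 matrix has rank 5, and its Smith normal form has invariant factors (1,1,1,1,1).

The boundary map ∂_2: C_2 → C_1 sends each 2-simplex [p,q,r] to [q,r] − [p,r] + [p,q]. For instance
  ∂acf = cf − af + ac,
  ∂bcf = cf − bf + bc.
The resulting 15×10 matrix has rank 10, and its Smith normal form has invariant factors (1,1,1,1,1,1,1,1,1,2).

Computing H_k = (kernel of ∂_k) / (image of ∂_{k+1}):

  H_2: rank ker ∂_2 − rank ∂_3 = (10 − 10) − 0 = 0, and there is no ∂_3, so H_2 ≅ 0.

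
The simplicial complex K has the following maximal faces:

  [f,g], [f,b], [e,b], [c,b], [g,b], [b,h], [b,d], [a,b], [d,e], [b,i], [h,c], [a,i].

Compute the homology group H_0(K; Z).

K has 9 vertices, 12 edges.
rank ∂_0 = 0, rank ∂_1 = 8 ⇒ b_0 = 9 − 0 − 8 = 1; all invariant factors of ∂_1 are 1 so no torsion. So H_0 ≅ Z.

H_0 = Z.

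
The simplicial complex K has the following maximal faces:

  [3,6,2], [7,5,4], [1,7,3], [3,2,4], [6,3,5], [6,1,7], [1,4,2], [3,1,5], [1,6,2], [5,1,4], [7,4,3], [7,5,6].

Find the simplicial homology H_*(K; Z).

H_0 = Z,  H_1 = Z/2,  H_2 = 0.

We work with the vertex ordering 1 < 2 < 3 < 4 < 5 < 6 < 7. The simplices of K, each written with vertices in increasing order, are:

  0-simplices (7): [1], [2], [3], [4], [5], [6], [7]
  1-simplices (18): [1,2], [1,3], [1,4], [1,5], [1,6], [1,7], [2,3], [2,4], [2,6], [3,4], [3,5], [3,6], [3,7], [4,5], [4,7], [5,6], [5,7], [6,7]
  2-simplices (12): [1,2,4], [1,2,6], [1,3,5], [1,3,7], [1,4,5], [1,6,7], [2,3,4], [2,3,6], [3,4,7], [3,5,6], [4,5,7], [5,6,7]

giving chain groups C_0 ≅ Z^7, C_1 ≅ Z^18, C_2 ≅ Z^12.

Boundary ∂_1: C_1 → C_0 is given by ∂[p,q] = [q] − [p].
As a 7×18 matrix over Z this has rank 6, with invariant factors (1,1,1,1,1,1).

The boundary map ∂_2: C_2 → C_1 acts by ∂[p,q,r] = [q,r] − [p,r] + [p,q]. For instance
  ∂[2,3,6] = [3,6] − [2,6] + [2,3],
  ∂[1,6,7] = [6,7] − [1,7] + [1,6].
This gives a 18×12 integer matrix of rank 12; reducing to Smith normal form yields diagonal entries (1,1,1,1,1,1,1,1,1,1,1,2).

From H_k ≅ ker(∂_k) / im(∂_{k+1}) we obtain:

  H_0: rank C_0 − rank ∂_1 = 7 − 6 = 1, and the invariant factors of ∂_1 are all 1, so H_0 = Z.
  H_1: rank ker ∂_1 − rank ∂_2 = (18 − 6) − 12 = 0, and ∂_2 has invariant factor 2 > 1, so H_1 = Z/2.
  H_2: rank ker ∂_2 − rank ∂_3 = (12 − 12) − 0 = 0, and there is no ∂_3, so H_2 = 0.

As a check, the Euler characteristic is 7 − 18 + 12 = 1, which agrees with 1 − 0 + 0 = 1.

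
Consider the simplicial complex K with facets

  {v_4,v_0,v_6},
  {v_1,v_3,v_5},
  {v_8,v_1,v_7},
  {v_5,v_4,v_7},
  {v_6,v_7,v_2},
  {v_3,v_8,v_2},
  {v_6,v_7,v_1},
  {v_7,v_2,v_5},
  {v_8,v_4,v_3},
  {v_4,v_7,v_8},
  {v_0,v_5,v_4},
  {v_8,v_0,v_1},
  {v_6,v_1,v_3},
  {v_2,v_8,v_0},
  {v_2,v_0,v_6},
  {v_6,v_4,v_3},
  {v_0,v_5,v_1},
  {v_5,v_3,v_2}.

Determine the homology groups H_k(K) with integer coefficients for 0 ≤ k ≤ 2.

We work with the vertex ordering v_0 < v_1 < v_2 < v_3 < v_4 < v_5 < v_6 < v_7 < v_8. The simplices of K, each written with vertices in increasing order, are:

  0-simplices (9): [v_0], [v_1], [v_2], [v_3], [v_4], [v_5], [v_6], [v_7], [v_8]
  1-simplices (27): (27 of them)
  2-simplices (18): (18 of them)

giving chain groups C_0 ≅ Z^9, C_1 ≅ Z^27, C_2 ≅ Z^18.

The boundary map ∂_1: C_1 → C_0 sends each edge [p,q] (with p < q) to q − p. For instance
  ∂[v_1,v_5] = [v_5] − [v_1].
The resulting 9×27 matrix has rank 8, and its Smith normal form has invariant factors (1,1,1,1,1,1,1,1).

The boundary map ∂_2: C_2 → C_1 sends each 2-simplex [p,q,r] to [q,r] − [p,r] + [p,q]. For instance
  ∂[v_2,v_3,v_5] = [v_3,v_5] − [v_2,v_5] + [v_2,v_3],
  ∂[v_4,v_7,v_8] = [v_7,v_8] − [v_4,v_8] + [v_4,v_7].
The resulting 27×18 matrix has rank 17, and its Smith normal form has invariant factors (1,1,1,1,1,1,1,1,1,1,1,1,1,1,1,1,1).

Reading off H_k = ker ∂_k / im ∂_{k+1}:

  H_0: rank C_0 − rank ∂_1 = 9 − 8 = 1, and the invariant factors of ∂_1 are all 1, so H_0 ≅ Z.
  H_1: rank ker ∂_1 − rank ∂_2 = (27 − 8) − 17 = 2, and the invariant factors of ∂_2 are all 1, so H_1 ≅ Z^2.
  H_2: rank ker ∂_2 − rank ∂_3 = (18 − 17) − 0 = 1, and there is no ∂_3, so H_2 ≅ Z.

As a check, the Euler characteristic is 9 − 27 + 18 = 0, which agrees with 1 − 2 + 1 = 0.
(K is a triangulation of the torus T^2.)

H_0 ≅ Z,  H_1 ≅ Z^2,  H_2 ≅ Z.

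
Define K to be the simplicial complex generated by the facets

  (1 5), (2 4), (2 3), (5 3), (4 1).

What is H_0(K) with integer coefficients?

Fix the vertex order 1 < 2 < 3 < 4 < 5 and write every simplex with vertices in increasing order. Then dim K = 1 and the simplices of K are:

  0-simplices (5): [1], [2], [3], [4], [5]
  1-simplices (5): [1,4], [1,5], [2,3], [2,4], [3,5]

Hence C_0 ≅ Z^5, C_1 ≅ Z^5.

∂_1: C_1 → C_0 sends each edge [p,q] (with p < q) to q − p. For instance
  ∂[2,4] = [4] − [2].
As a 5×5 matrix over Z this has rank 4, with invariant factors (1,1,1,1).

Reading off H_k = ker ∂_k / im ∂_{k+1}:

  H_0: rank C_0 − rank ∂_1 = 5 − 4 = 1, and the invariant factors of ∂_1 are all 1, so H_0 = Z.

H_0 ≅ Z.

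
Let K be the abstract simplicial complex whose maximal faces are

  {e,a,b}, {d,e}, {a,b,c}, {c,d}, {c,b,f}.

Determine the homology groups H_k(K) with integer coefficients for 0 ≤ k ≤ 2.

H_0 ≅ Z,  H_1 ≅ Z,  H_2 = 0.

K has 6 vertices, 9 edges, 3 triangles.
rank ∂_0 = 0, rank ∂_1 = 5 ⇒ b_0 = 6 − 0 − 5 = 1; all invariant factors of ∂_1 are 1 so no torsion. So H_0 = Z.
rank ∂_1 = 5, rank ∂_2 = 3 ⇒ b_1 = 9 − 5 − 3 = 1; all invariant factors of ∂_2 are 1 so no torsion. So H_1 = Z.
rank ∂_2 = 3, rank ∂_3 = 0 ⇒ b_2 = 3 − 3 − 0 = 0. So H_2 = 0.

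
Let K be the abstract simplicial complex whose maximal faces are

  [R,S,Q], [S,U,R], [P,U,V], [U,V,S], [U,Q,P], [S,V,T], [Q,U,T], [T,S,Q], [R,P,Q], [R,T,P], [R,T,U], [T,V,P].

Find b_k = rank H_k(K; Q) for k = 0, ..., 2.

K has 7 vertices, 18 edges, 12 triangles.
rank ∂_0 = 0, rank ∂_1 = 6 ⇒ b_0 = 7 − 0 − 6 = 1; all invariant factors of ∂_1 are 1 so no torsion. So H_0 = Z.
rank ∂_1 = 6, rank ∂_2 = 12 ⇒ b_1 = 18 − 6 − 12 = 0; ∂_2 has invariant factor(s) [2] giving torsion. So H_1 = Z/2Z.
rank ∂_2 = 12, rank ∂_3 = 0 ⇒ b_2 = 12 − 12 − 0 = 0. So H_2 = 0.

b_0 = 1, b_1 = 0, b_2 = 0.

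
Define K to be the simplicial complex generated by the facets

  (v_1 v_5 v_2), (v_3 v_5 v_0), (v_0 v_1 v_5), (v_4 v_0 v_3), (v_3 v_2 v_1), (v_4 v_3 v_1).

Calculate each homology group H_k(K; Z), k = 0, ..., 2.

H_0 = Z,  H_1 = Z,  H_2 = 0.

Order the vertices as v_0 < v_1 < v_2 < v_3 < v_4 < v_5. Listing each simplex with vertices in this order, K has dimension 2 with simplices:

  0-simplices (6): [v_0], [v_1], [v_2], [v_3], [v_4], [v_5]
  1-simplices (12): [v_0,v_1], [v_0,v_3], [v_0,v_4], [v_0,v_5], [v_1,v_2], [v_1,v_3], [v_1,v_4], [v_1,v_5], [v_2,v_3], [v_2,v_5], [v_3,v_4], [v_3,v_5]
  2-simplices (6): [v_0,v_1,v_5], [v_0,v_3,v_4], [v_0,v_3,v_5], [v_1,v_2,v_3], [v_1,v_2,v_5], [v_1,v_3,v_4]

so the chain groups are C_0 ≅ Z^6, C_1 ≅ Z^12, C_2 ≅ Z^6.

Boundary ∂_1: C_1 → C_0 sends each edge [p,q] (with p < q) to q − p.
The resulting 6×12 matrix has rank 5, and its Smith normal form has invariant factors (1,1,1,1,1).

Boundary ∂_2: C_2 → C_1 sends each 2-simplex [p,q,r] to [q,r] − [p,r] + [p,q]. For instance
  ∂[v_0,v_3,v_5] = [v_3,v_5] − [v_0,v_5] + [v_0,v_3],
  ∂[v_0,v_3,v_4] = [v_3,v_4] − [v_0,v_4] + [v_0,v_3].
The resulting 12×6 matrix has rank 6, and its Smith normal form has invariant factors (1,1,1,1,1,1).

From H_k ≅ ker(∂_k) / im(∂_{k+1}) we obtain:

  H_0: rank C_0 − rank ∂_1 = 6 − 5 = 1, and the invariant factors of ∂_1 are all 1, so H_0 = Z.
  H_1: rank ker ∂_1 − rank ∂_2 = (12 − 5) − 6 = 1, and the invariant factors of ∂_2 are all 1, so H_1 = Z.
  H_2: rank ker ∂_2 − rank ∂_3 = (6 − 6) − 0 = 0, and there is no ∂_3, so H_2 = 0.

(K is a triangulation of the cylinder S^1 x I.)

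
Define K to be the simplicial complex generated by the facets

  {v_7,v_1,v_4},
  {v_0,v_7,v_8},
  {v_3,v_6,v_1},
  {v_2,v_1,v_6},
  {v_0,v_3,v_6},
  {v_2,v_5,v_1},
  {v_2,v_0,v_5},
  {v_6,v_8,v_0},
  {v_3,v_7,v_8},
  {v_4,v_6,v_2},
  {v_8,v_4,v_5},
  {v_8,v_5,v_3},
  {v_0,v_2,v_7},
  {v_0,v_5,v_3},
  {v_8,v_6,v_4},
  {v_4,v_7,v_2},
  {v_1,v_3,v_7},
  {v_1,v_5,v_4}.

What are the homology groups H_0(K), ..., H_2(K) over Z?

H_0 ≅ Z,  H_1 ≅ Z × Z/2,  H_2 = 0.

Take the total order v_0 < v_1 < v_2 < v_3 < v_4 < v_5 < v_6 < v_7 < v_8 on the vertex set. Then K (dimension 2) consists of the simplices:

  0-simplices (9): [v_0], [v_1], [v_2], [v_3], [v_4], [v_5], [v_6], [v_7], [v_8]
  1-simplices (27): (27 of them)
  2-simplices (18): (18 of them)

giving chain groups C_0 ≅ Z^9, C_1 ≅ Z^27, C_2 ≅ Z^18.

Boundary ∂_1: C_1 → C_0 is given by ∂[p,q] = [q] − [p].
The resulting 9×27 matrix has rank 8, and its Smith normal form has invariant factors (1,1,1,1,1,1,1,1).

The boundary map ∂_2: C_2 → C_1 acts by ∂[p,q,r] = [q,r] − [p,r] + [p,q]. For instance
  ∂[v_2,v_4,v_7] = [v_4,v_7] − [v_2,v_7] + [v_2,v_4],
  ∂[v_0,v_2,v_7] = [v_2,v_7] − [v_0,v_7] + [v_0,v_2].
This gives a 27×18 integer matrix of rank 18; reducing to Smith normal form yields diagonal entries (1,1,1,1,1,1,1,1,1,1,1,1,1,1,1,1,1,2).

Reading off H_k = ker ∂_k / im ∂_{k+1}:

  H_0: rank C_0 − rank ∂_1 = 9 − 8 = 1, and the invariant factors of ∂_1 are all 1, so H_0 ≅ Z.
  H_1: rank ker ∂_1 − rank ∂_2 = (27 − 8) − 18 = 1, and ∂_2 has invariant factor 2 > 1, so H_1 ≅ Z × Z/2.
  H_2: rank ker ∂_2 − rank ∂_3 = (18 − 18) − 0 = 0, and there is no ∂_3, so H_2 ≅ 0.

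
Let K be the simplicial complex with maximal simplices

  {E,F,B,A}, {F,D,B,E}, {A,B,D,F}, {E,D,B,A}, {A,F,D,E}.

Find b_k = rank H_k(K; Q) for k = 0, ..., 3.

We work with the vertex ordering A < B < D < E < F. The simplices of K, each written with vertices in increasing order, are:

  0-simplices (5): A, B, D, E, F
  1-simplices (10): AB, AD, AE, AF, BD, BE, BF, DE, DF, EF
  2-simplices (10): ABD, ABE, ABF, ADE, ADF, AEF, BDE, BDF, BEF, DEF
  3-simplices (5): ABDE, ABDF, ABEF, ADEF, BDEF

giving chain groups C_0 ≅ Z^5, C_1 ≅ Z^10, C_2 ≅ Z^10, C_3 ≅ Z^5.

Boundary ∂_1: C_1 → C_0 maps an edge to its endpoints' difference, ∂[p,q] = q − p.
As a 5×10 matrix over Z this has rank 4, with invariant factors (1,1,1,1).

∂_2: C_2 → C_1 sends each 2-simplex [p,q,r] to [q,r] − [p,r] + [p,q]. For instance
  ∂ABF = BF − AF + AB,
  ∂AEF = EF − AF + AE.
As a 10×10 matrix over Z this has rank 6, with invariant factors (1,1,1,1,1,1).

The boundary map ∂_3: C_3 → C_2 sends each 3-simplex σ to the alternating sum Σ_i (−1)^i (σ with its i-th vertex removed). For instance
  ∂ADEF = DEF − AEF + ADF − ADE,
  ∂BDEF = DEF − BEF + BDF − BDE.
As a 10×5 matrix over Z this has rank 4, with invariant factors (1,1,1,1).

From H_k ≅ ker(∂_k) / im(∂_{k+1}) we obtain:

  H_0: rank C_0 − rank ∂_1 = 5 − 4 = 1, and the invariant factors of ∂_1 are all 1, so H_0 = Z.
  H_1: rank ker ∂_1 − rank ∂_2 = (10 − 4) − 6 = 0, and the invariant factors of ∂_2 are all 1, so H_1 = 0.
  H_2: rank ker ∂_2 − rank ∂_3 = (10 − 6) − 4 = 0, and the invariant factors of ∂_3 are all 1, so H_2 = 0.
  H_3: rank ker ∂_3 − rank ∂_4 = (5 − 4) − 0 = 1, and there is no ∂_4, so H_3 = Z.

Hence the Betti numbers are b_0 = 1, b_1 = 0, b_2 = 0, b_3 = 1.

b_0 = 1, b_1 = 0, b_2 = 0, b_3 = 1.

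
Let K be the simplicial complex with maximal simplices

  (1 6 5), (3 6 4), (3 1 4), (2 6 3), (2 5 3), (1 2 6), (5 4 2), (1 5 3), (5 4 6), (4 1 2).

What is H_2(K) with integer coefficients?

H_2 ≅ 0.

We work with the vertex ordering 1 < 2 < 3 < 4 < 5 < 6. The simplices of K, each written with vertices in increasing order, are:

  0-simplices (6): [1], [2], [3], [4], [5], [6]
  1-simplices (15): [1,2], [1,3], [1,4], [1,5], [1,6], [2,3], [2,4], [2,5], [2,6], [3,4], [3,5], [3,6], [4,5], [4,6], [5,6]
  2-simplices (10): [1,2,4], [1,2,6], [1,3,4], [1,3,5], [1,5,6], [2,3,5], [2,3,6], [2,4,5], [3,4,6], [4,5,6]

Hence C_0 ≅ Z^6, C_1 ≅ Z^15, C_2 ≅ Z^10.

Boundary ∂_1: C_1 → C_0 sends each edge [p,q] (with p < q) to q − p. For instance
  ∂[2,5] = [5] − [2].
This gives a 6×15 integer matrix of rank 5; reducing to Smith normal form yields diagonal entries (1,1,1,1,1).

Boundary ∂_2: C_2 → C_1 maps a triangle to the signed sum of its edges. For instance
  ∂[3,4,6] = [4,6] − [3,6] + [3,4],
  ∂[1,3,4] = [3,4] − [1,4] + [1,3].
The 15×10 boundary matrix has rank 10 and Smith normal form diag(1,1,1,1,1,1,1,1,1,2).

From H_k ≅ ker(∂_k) / im(∂_{k+1}) we obtain:

  H_2: rank ker ∂_2 − rank ∂_3 = (10 − 10) − 0 = 0, and there is no ∂_3, so H_2 ≅ 0.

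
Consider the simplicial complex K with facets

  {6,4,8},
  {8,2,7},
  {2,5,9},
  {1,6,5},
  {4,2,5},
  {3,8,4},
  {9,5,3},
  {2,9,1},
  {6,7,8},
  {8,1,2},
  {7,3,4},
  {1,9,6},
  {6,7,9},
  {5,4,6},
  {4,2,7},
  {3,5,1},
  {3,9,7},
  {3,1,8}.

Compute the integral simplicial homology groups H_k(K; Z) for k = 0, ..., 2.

H_0 = Z,  H_1 = Z ⊕ Z/2Z,  H_2 = 0.

We work with the vertex ordering 1 < 2 < 3 < 4 < 5 < 6 < 7 < 8 < 9. The simplices of K, each written with vertices in increasing order, are:

  0-simplices (9): [1], [2], [3], [4], [5], [6], [7], [8], [9]
  1-simplices (27): (27 of them)
  2-simplices (18): [1,2,8], [1,2,9], [1,3,5], [1,3,8], [1,5,6], [1,6,9], [2,4,5], [2,4,7], [2,5,9], [2,7,8], [3,4,7], [3,4,8], [3,5,9], [3,7,9], [4,5,6], [4,6,8], [6,7,8], [6,7,9]

Hence C_0 ≅ Z^9, C_1 ≅ Z^27, C_2 ≅ Z^18.

Boundary ∂_1: C_1 → C_0 maps an edge to its endpoints' difference, ∂[p,q] = q − p. For instance
  ∂[2,5] = [5] − [2].
The resulting 9×27 matrix has rank 8, and its Smith normal form has invariant factors (1,1,1,1,1,1,1,1).

The boundary map ∂_2: C_2 → C_1 acts by ∂[p,q,r] = [q,r] − [p,r] + [p,q]. For instance
  ∂[2,5,9] = [5,9] − [2,9] + [2,5],
  ∂[1,6,9] = [6,9] − [1,9] + [1,6].
The resulting 27×18 matrix has rank 18, and its Smith normal form has invariant factors (1,1,1,1,1,1,1,1,1,1,1,1,1,1,1,1,1,2).

Reading off H_k = ker ∂_k / im ∂_{k+1}:

  H_0: rank C_0 − rank ∂_1 = 9 − 8 = 1, and the invariant factors of ∂_1 are all 1, so H_0 = Z.
  H_1: rank ker ∂_1 − rank ∂_2 = (27 − 8) − 18 = 1, and ∂_2 has invariant factor 2 > 1, so H_1 = Z ⊕ Z/2Z.
  H_2: rank ker ∂_2 − rank ∂_3 = (18 − 18) − 0 = 0, and there is no ∂_3, so H_2 = 0.

(K is a triangulation of the Klein bottle.)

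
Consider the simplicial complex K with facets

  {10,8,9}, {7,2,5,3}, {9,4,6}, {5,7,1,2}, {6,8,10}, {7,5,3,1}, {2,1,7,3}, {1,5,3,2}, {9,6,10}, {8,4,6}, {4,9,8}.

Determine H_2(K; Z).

H_2 ≅ Z.

Fix the vertex order 1 < 2 < 3 < 4 < 5 < 6 < 7 < 8 < 9 < 10 and write every simplex with vertices in increasing order. Then dim K = 3 and the simplices of K are:

  0-simplices (10): [1], [2], [3], [4], [5], [6], [7], [8], [9], [10]
  1-simplices (19): [1,2], [1,3], [1,5], [1,7], [2,3], [2,5], [2,7], [3,5], [3,7], [4,6], [4,8], [4,9], [5,7], [6,8], [6,9], [6,10], [8,9], [8,10], [9,10]
  2-simplices (16): [1,2,3], [1,2,5], [1,2,7], [1,3,5], [1,3,7], [1,5,7], [2,3,5], [2,3,7], [2,5,7], [3,5,7], [4,6,8], [4,6,9], [4,8,9], [6,8,10], [6,9,10], [8,9,10]
  3-simplices (5): [1,2,3,5], [1,2,3,7], [1,2,5,7], [1,3,5,7], [2,3,5,7]

giving chain groups C_0 ≅ Z^10, C_1 ≅ Z^19, C_2 ≅ Z^16, C_3 ≅ Z^5.

Boundary ∂_1: C_1 → C_0 is given by ∂[p,q] = [q] − [p].
As a 10×19 matrix over Z this has rank 8, with invariant factors (1,1,1,1,1,1,1,1).

Boundary ∂_2: C_2 → C_1 acts by ∂[p,q,r] = [q,r] − [p,r] + [p,q]. For instance
  ∂[2,3,5] = [3,5] − [2,5] + [2,3],
  ∂[1,2,3] = [2,3] − [1,3] + [1,2].
The resulting 19×16 matrix has rank 11, and its Smith normal form has invariant factors (1,1,1,1,1,1,1,1,1,1,1).

The boundary map ∂_3: C_3 → C_2 sends each 3-simplex σ to the alternating sum Σ_i (−1)^i (σ with its i-th vertex removed). For instance
  ∂[1,2,3,5] = [2,3,5] − [1,3,5] + [1,2,5] − [1,2,3],
  ∂[2,3,5,7] = [3,5,7] − [2,5,7] + [2,3,7] − [2,3,5].
The resulting 16×5 matrix has rank 4, and its Smith normal form has invariant factors (1,1,1,1).

Now H_k = ker ∂_k / im ∂_{k+1}, so:

  H_2: rank ker ∂_2 − rank ∂_3 = (16 − 11) − 4 = 1, and the invariant factors of ∂_3 are all 1, so H_2 = Z.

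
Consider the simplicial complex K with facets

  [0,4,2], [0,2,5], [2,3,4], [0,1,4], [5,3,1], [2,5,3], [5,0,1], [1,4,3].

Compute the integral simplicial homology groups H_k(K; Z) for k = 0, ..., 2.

K has 6 vertices, 12 edges, 8 triangles.
rank ∂_0 = 0, rank ∂_1 = 5 ⇒ b_0 = 6 − 0 − 5 = 1; all invariant factors of ∂_1 are 1 so no torsion. So H_0 = Z.
rank ∂_1 = 5, rank ∂_2 = 7 ⇒ b_1 = 12 − 5 − 7 = 0; all invariant factors of ∂_2 are 1 so no torsion. So H_1 = 0.
rank ∂_2 = 7, rank ∂_3 = 0 ⇒ b_2 = 8 − 7 − 0 = 1. So H_2 = Z.

H_0 = Z,  H_1 = 0,  H_2 = Z.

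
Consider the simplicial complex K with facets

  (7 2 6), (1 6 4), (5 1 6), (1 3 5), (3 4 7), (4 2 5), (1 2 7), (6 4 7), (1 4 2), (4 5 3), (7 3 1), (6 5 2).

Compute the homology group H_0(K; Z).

We work with the vertex ordering 1 < 2 < 3 < 4 < 5 < 6 < 7. The simplices of K, each written with vertices in increasing order, are:

  0-simplices (7): [1], [2], [3], [4], [5], [6], [7]
  1-simplices (18): [1,2], [1,3], [1,4], [1,5], [1,6], [1,7], [2,4], [2,5], [2,6], [2,7], [3,4], [3,5], [3,7], [4,5], [4,6], [4,7], [5,6], [6,7]
  2-simplices (12): [1,2,4], [1,2,7], [1,3,5], [1,3,7], [1,4,6], [1,5,6], [2,4,5], [2,5,6], [2,6,7], [3,4,5], [3,4,7], [4,6,7]

giving chain groups C_0 ≅ Z^7, C_1 ≅ Z^18, C_2 ≅ Z^12.

Boundary ∂_1: C_1 → C_0 sends each edge [p,q] (with p < q) to q − p. For instance
  ∂[3,4] = [4] − [3].
The resulting 7×18 matrix has rank 6, and its Smith normal form has invariant factors (1,1,1,1,1,1).

Boundary ∂_2: C_2 → C_1 acts by ∂[p,q,r] = [q,r] − [p,r] + [p,q]. For instance
  ∂[4,6,7] = [6,7] − [4,7] + [4,6],
  ∂[3,4,5] = [4,5] − [3,5] + [3,4].
This gives a 18×12 integer matrix of rank 12; reducing to Smith normal form yields diagonal entries (1,1,1,1,1,1,1,1,1,1,1,2).

Now H_k = ker ∂_k / im ∂_{k+1}, so:

  H_0: rank C_0 − rank ∂_1 = 7 − 6 = 1, and the invariant factors of ∂_1 are all 1, so H_0 = Z.

H_0 = Z.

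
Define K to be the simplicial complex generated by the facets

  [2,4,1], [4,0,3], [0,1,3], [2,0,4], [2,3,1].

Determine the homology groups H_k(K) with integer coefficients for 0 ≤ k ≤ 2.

We work with the vertex ordering 0 < 1 < 2 < 3 < 4. The simplices of K, each written with vertices in increasing order, are:

  0-simplices (5): [0], [1], [2], [3], [4]
  1-simplices (10): [0,1], [0,2], [0,3], [0,4], [1,2], [1,3], [1,4], [2,3], [2,4], [3,4]
  2-simplices (5): [0,1,3], [0,2,4], [0,3,4], [1,2,3], [1,2,4]

so the chain groups are C_0 ≅ Z^5, C_1 ≅ Z^10, C_2 ≅ Z^5.

∂_1: C_1 → C_0 maps an edge to its endpoints' difference, ∂[p,q] = q − p. For instance
  ∂[1,2] = [2] − [1].
The 5×10 boundary matrix has rank 4 and Smith normal form diag(1,1,1,1).

The boundary map ∂_2: C_2 → C_1 maps a triangle to the signed sum of its edges. For instance
  ∂[0,1,3] = [1,3] − [0,3] + [0,1],
  ∂[1,2,3] = [2,3] − [1,3] + [1,2].
The resulting 10×5 matrix has rank 5, and its Smith normal form has invariant factors (1,1,1,1,1).

Reading off H_k = ker ∂_k / im ∂_{k+1}:

  H_0: rank C_0 − rank ∂_1 = 5 − 4 = 1, and the invariant factors of ∂_1 are all 1, so H_0 = Z.
  H_1: rank ker ∂_1 − rank ∂_2 = (10 − 4) − 5 = 1, and the invariant factors of ∂_2 are all 1, so H_1 = Z.
  H_2: rank ker ∂_2 − rank ∂_3 = (5 − 5) − 0 = 0, and there is no ∂_3, so H_2 = 0.

As a check, the Euler characteristic is 5 − 10 + 5 = 0, which agrees with 1 − 1 + 0 = 0.
(K is a triangulation of the Möbius band.)

H_0 ≅ Z,  H_1 ≅ Z,  H_2 = 0.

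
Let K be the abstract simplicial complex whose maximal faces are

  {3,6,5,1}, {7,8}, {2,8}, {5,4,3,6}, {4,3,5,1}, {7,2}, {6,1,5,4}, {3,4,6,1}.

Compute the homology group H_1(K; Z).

We work with the vertex ordering 1 < 2 < 3 < 4 < 5 < 6 < 7 < 8. The simplices of K, each written with vertices in increasing order, are:

  0-simplices (8): [1], [2], [3], [4], [5], [6], [7], [8]
  1-simplices (13): [1,3], [1,4], [1,5], [1,6], [2,7], [2,8], [3,4], [3,5], [3,6], [4,5], [4,6], [5,6], [7,8]
  2-simplices (10): [1,3,4], [1,3,5], [1,3,6], [1,4,5], [1,4,6], [1,5,6], [3,4,5], [3,4,6], [3,5,6], [4,5,6]
  3-simplices (5): [1,3,4,5], [1,3,4,6], [1,3,5,6], [1,4,5,6], [3,4,5,6]

so the chain groups are C_0 ≅ Z^8, C_1 ≅ Z^13, C_2 ≅ Z^10, C_3 ≅ Z^5.

Boundary ∂_1: C_1 → C_0 is given by ∂[p,q] = [q] − [p].
The 8×13 boundary matrix has rank 6 and Smith normal form diag(1,1,1,1,1,1).

∂_2: C_2 → C_1 acts by ∂[p,q,r] = [q,r] − [p,r] + [p,q]. For instance
  ∂[3,5,6] = [5,6] − [3,6] + [3,5],
  ∂[1,3,5] = [3,5] − [1,5] + [1,3].
As a 13×10 matrix over Z this has rank 6, with invariant factors (1,1,1,1,1,1).

∂_3: C_3 → C_2 sends each 3-simplex σ to the alternating sum Σ_i (−1)^i (σ with its i-th vertex removed). For instance
  ∂[1,3,5,6] = [3,5,6] − [1,5,6] + [1,3,6] − [1,3,5],
  ∂[1,3,4,6] = [3,4,6] − [1,4,6] + [1,3,6] − [1,3,4].
This gives a 10×5 integer matrix of rank 4; reducing to Smith normal form yields diagonal entries (1,1,1,1).

Reading off H_k = ker ∂_k / im ∂_{k+1}:

  H_1: rank ker ∂_1 − rank ∂_2 = (13 − 6) − 6 = 1, and the invariant factors of ∂_2 are all 1, so H_1 = Z.

(K is a triangulation of the disjoint union of the 3-sphere S^3 and the circle S^1.)

H_1 = Z.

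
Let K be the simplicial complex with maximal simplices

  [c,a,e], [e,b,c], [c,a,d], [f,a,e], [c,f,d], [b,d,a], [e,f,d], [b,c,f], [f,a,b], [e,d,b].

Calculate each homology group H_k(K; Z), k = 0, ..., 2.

H_0 ≅ Z,  H_1 ≅ Z/2,  H_2 = 0.

We work with the vertex ordering a < b < c < d < e < f. The simplices of K, each written with vertices in increasing order, are:

  0-simplices (6): a, b, c, d, e, f
  1-simplices (15): ab, ac, ad, ae, af, bc, bd, be, bf, cd, ce, cf, de, df, ef
  2-simplices (10): abd, abf, acd, ace, aef, bce, bcf, bde, cdf, def

giving chain groups C_0 ≅ Z^6, C_1 ≅ Z^15, C_2 ≅ Z^10.

∂_1: C_1 → C_0 sends each edge [p,q] (with p < q) to q − p. For instance
  ∂bd = d − b.
This gives a 6×15 integer matrix of rank 5; reducing to Smith normal form yields diagonal entries (1,1,1,1,1).

The boundary map ∂_2: C_2 → C_1 maps a triangle to the signed sum of its edges. For instance
  ∂abf = bf − af + ab,
  ∂bde = de − be + bd.
The resulting 15×10 matrix has rank 10, and its Smith normal form has invariant factors (1,1,1,1,1,1,1,1,1,2).

Reading off H_k = ker ∂_k / im ∂_{k+1}:

  H_0: rank C_0 − rank ∂_1 = 6 − 5 = 1, and the invariant factors of ∂_1 are all 1, so H_0 ≅ Z.
  H_1: rank ker ∂_1 − rank ∂_2 = (15 − 5) − 10 = 0, and ∂_2 has invariant factor 2 > 1, so H_1 ≅ Z/2.
  H_2: rank ker ∂_2 − rank ∂_3 = (10 − 10) − 0 = 0, and there is no ∂_3, so H_2 ≅ 0.

(K is a triangulation of the real projective plane RP^2.)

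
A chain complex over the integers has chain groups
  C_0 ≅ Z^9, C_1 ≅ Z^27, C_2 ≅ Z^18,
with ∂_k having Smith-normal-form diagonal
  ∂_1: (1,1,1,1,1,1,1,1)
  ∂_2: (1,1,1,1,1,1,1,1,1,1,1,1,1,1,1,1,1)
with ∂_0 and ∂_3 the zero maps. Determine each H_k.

H_0 ≅ Z,  H_1 ≅ Z^2,  H_2 ≅ Z.

H_0: b_0 = 9 − 0 − 8 = 1; torsion from ∂_1 factors > 1: none. So H_0 ≅ Z.
H_1: b_1 = 27 − 8 − 17 = 2; torsion from ∂_2 factors > 1: none. So H_1 ≅ Z^2.
H_2: b_2 = 18 − 17 − 0 = 1; torsion from ∂_3 factors > 1: none. So H_2 ≅ Z.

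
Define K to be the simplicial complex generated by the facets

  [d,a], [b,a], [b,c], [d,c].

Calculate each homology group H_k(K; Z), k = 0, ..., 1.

Take the total order a < b < c < d on the vertex set. Then K (dimension 1) consists of the simplices:

  0-simplices (4): a, b, c, d
  1-simplices (4): ab, ad, bc, cd

giving chain groups C_0 ≅ Z^4, C_1 ≅ Z^4.

Boundary ∂_1: C_1 → C_0 sends each edge [p,q] (with p < q) to q − p.
The 4×4 boundary matrix has rank 3 and Smith normal form diag(1,1,1).

Now H_k = ker ∂_k / im ∂_{k+1}, so:

  H_0: rank C_0 − rank ∂_1 = 4 − 3 = 1, and the invariant factors of ∂_1 are all 1, so H_0 = Z.
  H_1: rank ker ∂_1 − rank ∂_2 = (4 − 3) − 0 = 1, and there is no ∂_2, so H_1 = Z.

H_0 = Z,  H_1 = Z.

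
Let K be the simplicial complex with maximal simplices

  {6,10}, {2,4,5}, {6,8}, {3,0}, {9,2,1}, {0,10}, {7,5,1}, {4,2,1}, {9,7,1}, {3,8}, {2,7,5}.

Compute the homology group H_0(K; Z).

H_0 = Z^2.

Order the vertices as 0 < 1 < 2 < 3 < 4 < 5 < 6 < 7 < 8 < 9 < 10. Listing each simplex with vertices in this order, K has dimension 2 with simplices:

  0-simplices (11): [0], [1], [2], [3], [4], [5], [6], [7], [8], [9], [10]
  1-simplices (17): [0,3], [0,10], [1,2], [1,4], [1,5], [1,7], [1,9], [2,4], [2,5], [2,7], [2,9], [3,8], [4,5], [5,7], [6,8], [6,10], [7,9]
  2-simplices (6): [1,2,4], [1,2,9], [1,5,7], [1,7,9], [2,4,5], [2,5,7]

giving chain groups C_0 ≅ Z^11, C_1 ≅ Z^17, C_2 ≅ Z^6.

The boundary map ∂_1: C_1 → C_0 sends each edge [p,q] (with p < q) to q − p. For instance
  ∂[6,10] = [10] − [6].
The resulting 11×17 matrix has rank 9, and its Smith normal form has invariant factors (1,1,1,1,1,1,1,1,1).

∂_2: C_2 → C_1 sends each 2-simplex [p,q,r] to [q,r] − [p,r] + [p,q]. For instance
  ∂[2,5,7] = [5,7] − [2,7] + [2,5],
  ∂[1,7,9] = [7,9] − [1,9] + [1,7].
The resulting 17×6 matrix has rank 6, and its Smith normal form has invariant factors (1,1,1,1,1,1).

Reading off H_k = ker ∂_k / im ∂_{k+1}:

  H_0: rank C_0 − rank ∂_1 = 11 − 9 = 2, and the invariant factors of ∂_1 are all 1, so H_0 ≅ Z^2.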